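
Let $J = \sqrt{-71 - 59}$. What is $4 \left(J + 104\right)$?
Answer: $416 + 4 i \sqrt{130} \approx 416.0 + 45.607 i$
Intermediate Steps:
$J = i \sqrt{130}$ ($J = \sqrt{-130} = i \sqrt{130} \approx 11.402 i$)
$4 \left(J + 104\right) = 4 \left(i \sqrt{130} + 104\right) = 4 \left(104 + i \sqrt{130}\right) = 416 + 4 i \sqrt{130}$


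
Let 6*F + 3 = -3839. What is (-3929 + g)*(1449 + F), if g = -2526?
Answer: -15659830/3 ≈ -5.2199e+6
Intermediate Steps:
F = -1921/3 (F = -½ + (⅙)*(-3839) = -½ - 3839/6 = -1921/3 ≈ -640.33)
(-3929 + g)*(1449 + F) = (-3929 - 2526)*(1449 - 1921/3) = -6455*2426/3 = -15659830/3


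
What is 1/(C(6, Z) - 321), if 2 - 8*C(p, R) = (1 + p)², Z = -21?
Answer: -8/2615 ≈ -0.0030593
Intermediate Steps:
C(p, R) = ¼ - (1 + p)²/8
1/(C(6, Z) - 321) = 1/((¼ - (1 + 6)²/8) - 321) = 1/((¼ - ⅛*7²) - 321) = 1/((¼ - ⅛*49) - 321) = 1/((¼ - 49/8) - 321) = 1/(-47/8 - 321) = 1/(-2615/8) = -8/2615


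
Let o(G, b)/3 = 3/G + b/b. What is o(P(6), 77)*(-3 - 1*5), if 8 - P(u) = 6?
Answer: -60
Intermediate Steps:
P(u) = 2 (P(u) = 8 - 1*6 = 8 - 6 = 2)
o(G, b) = 3 + 9/G (o(G, b) = 3*(3/G + b/b) = 3*(3/G + 1) = 3*(1 + 3/G) = 3 + 9/G)
o(P(6), 77)*(-3 - 1*5) = (3 + 9/2)*(-3 - 1*5) = (3 + 9*(½))*(-3 - 5) = (3 + 9/2)*(-8) = (15/2)*(-8) = -60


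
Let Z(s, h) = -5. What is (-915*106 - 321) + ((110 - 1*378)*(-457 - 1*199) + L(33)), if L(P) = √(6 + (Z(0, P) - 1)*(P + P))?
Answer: 78497 + I*√390 ≈ 78497.0 + 19.748*I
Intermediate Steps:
L(P) = √(6 - 12*P) (L(P) = √(6 + (-5 - 1)*(P + P)) = √(6 - 12*P))
(-915*106 - 321) + ((110 - 1*378)*(-457 - 1*199) + L(33)) = (-915*106 - 321) + ((110 - 1*378)*(-457 - 1*199) + √(6 - 12*33)) = (-96990 - 321) + ((110 - 378)*(-457 - 199) + √(6 - 396)) = -97311 + (-268*(-656) + √(-390)) = -97311 + (175808 + I*√390) = 78497 + I*√390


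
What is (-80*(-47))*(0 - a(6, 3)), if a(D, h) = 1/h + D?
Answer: -71440/3 ≈ -23813.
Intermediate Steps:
a(D, h) = D + 1/h
(-80*(-47))*(0 - a(6, 3)) = (-80*(-47))*(0 - (6 + 1/3)) = 3760*(0 - (6 + ⅓)) = 3760*(0 - 1*19/3) = 3760*(0 - 19/3) = 3760*(-19/3) = -71440/3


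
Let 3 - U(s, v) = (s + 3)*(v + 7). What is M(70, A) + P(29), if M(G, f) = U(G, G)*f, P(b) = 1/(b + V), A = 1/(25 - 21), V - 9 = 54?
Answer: -129213/92 ≈ -1404.5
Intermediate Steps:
V = 63 (V = 9 + 54 = 63)
U(s, v) = 3 - (3 + s)*(7 + v) (U(s, v) = 3 - (s + 3)*(v + 7) = 3 - (3 + s)*(7 + v))
A = ¼ (A = 1/4 = ¼ ≈ 0.25000)
P(b) = 1/(63 + b) (P(b) = 1/(b + 63) = 1/(63 + b))
M(G, f) = f*(-18 - G² - 10*G) (M(G, f) = (-18 - 7*G - 3*G - G*G)*f = (-18 - 7*G - 3*G - G²)*f = (-18 - G² - 10*G)*f = f*(-18 - G² - 10*G))
M(70, A) + P(29) = -1*¼*(18 + 70² + 10*70) + 1/(63 + 29) = -1*¼*(18 + 4900 + 700) + 1/92 = -1*¼*5618 + 1/92 = -2809/2 + 1/92 = -129213/92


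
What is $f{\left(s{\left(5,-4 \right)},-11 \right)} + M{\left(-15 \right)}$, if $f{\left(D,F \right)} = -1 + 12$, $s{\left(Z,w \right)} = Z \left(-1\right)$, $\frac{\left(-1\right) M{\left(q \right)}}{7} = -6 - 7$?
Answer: $102$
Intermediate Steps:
$M{\left(q \right)} = 91$ ($M{\left(q \right)} = - 7 \left(-6 - 7\right) = \left(-7\right) \left(-13\right) = 91$)
$s{\left(Z,w \right)} = - Z$
$f{\left(D,F \right)} = 11$
$f{\left(s{\left(5,-4 \right)},-11 \right)} + M{\left(-15 \right)} = 11 + 91 = 102$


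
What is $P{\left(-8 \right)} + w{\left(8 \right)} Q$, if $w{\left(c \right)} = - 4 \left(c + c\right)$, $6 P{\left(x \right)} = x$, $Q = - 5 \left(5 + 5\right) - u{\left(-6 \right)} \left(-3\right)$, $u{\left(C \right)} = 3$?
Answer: $\frac{7868}{3} \approx 2622.7$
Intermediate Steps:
$Q = -41$ ($Q = - 5 \left(5 + 5\right) - 3 \left(-3\right) = \left(-5\right) 10 - -9 = -50 + 9 = -41$)
$P{\left(x \right)} = \frac{x}{6}$
$w{\left(c \right)} = - 8 c$ ($w{\left(c \right)} = - 4 \cdot 2 c = - 8 c$)
$P{\left(-8 \right)} + w{\left(8 \right)} Q = \frac{1}{6} \left(-8\right) + \left(-8\right) 8 \left(-41\right) = - \frac{4}{3} - -2624 = - \frac{4}{3} + 2624 = \frac{7868}{3}$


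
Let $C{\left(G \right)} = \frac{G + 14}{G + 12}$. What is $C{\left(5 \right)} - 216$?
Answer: $- \frac{3653}{17} \approx -214.88$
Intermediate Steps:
$C{\left(G \right)} = \frac{14 + G}{12 + G}$
$C{\left(5 \right)} - 216 = \frac{14 + 5}{12 + 5} - 216 = \frac{1}{17} \cdot 19 - 216 = \frac{19}{17} - 216 = - \frac{3653}{17}$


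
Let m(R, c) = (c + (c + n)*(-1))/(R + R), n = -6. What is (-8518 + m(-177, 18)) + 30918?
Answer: 1321599/59 ≈ 22400.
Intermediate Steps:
m(R, c) = 3/R (m(R, c) = (c + (c - 6)*(-1))/(R + R) = (c + (-6 + c)*(-1))/((2*R)) = (c + (6 - c))*(1/(2*R)) = 6*(1/(2*R)) = 3/R)
(-8518 + m(-177, 18)) + 30918 = (-8518 + 3/(-177)) + 30918 = (-8518 + 3*(-1/177)) + 30918 = (-8518 - 1/59) + 30918 = -502563/59 + 30918 = 1321599/59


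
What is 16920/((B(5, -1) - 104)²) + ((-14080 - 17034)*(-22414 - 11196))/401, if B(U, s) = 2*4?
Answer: 133855011355/51328 ≈ 2.6078e+6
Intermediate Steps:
B(U, s) = 8
16920/((B(5, -1) - 104)²) + ((-14080 - 17034)*(-22414 - 11196))/401 = 16920/((8 - 104)²) + ((-14080 - 17034)*(-22414 - 11196))/401 = 16920/((-96)²) - 31114*(-33610)*(1/401) = 16920/9216 + 1045741540*(1/401) = 16920*(1/9216) + 1045741540/401 = 235/128 + 1045741540/401 = 133855011355/51328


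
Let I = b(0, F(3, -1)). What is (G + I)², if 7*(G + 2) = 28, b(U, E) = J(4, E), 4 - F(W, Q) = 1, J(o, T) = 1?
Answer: 9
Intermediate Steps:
F(W, Q) = 3 (F(W, Q) = 4 - 1*1 = 4 - 1 = 3)
b(U, E) = 1
I = 1
G = 2 (G = -2 + (⅐)*28 = -2 + 4 = 2)
(G + I)² = (2 + 1)² = 3² = 9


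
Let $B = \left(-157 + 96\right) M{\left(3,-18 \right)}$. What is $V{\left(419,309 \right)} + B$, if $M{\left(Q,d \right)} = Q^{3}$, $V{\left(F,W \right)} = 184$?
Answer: $-1463$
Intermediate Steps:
$B = -1647$ ($B = \left(-157 + 96\right) 3^{3} = \left(-61\right) 27 = -1647$)
$V{\left(419,309 \right)} + B = 184 - 1647 = -1463$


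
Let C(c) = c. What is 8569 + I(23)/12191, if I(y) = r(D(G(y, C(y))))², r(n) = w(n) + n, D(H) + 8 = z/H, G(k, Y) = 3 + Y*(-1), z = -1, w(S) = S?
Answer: 10446493181/1219100 ≈ 8569.0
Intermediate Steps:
G(k, Y) = 3 - Y
D(H) = -8 - 1/H
r(n) = 2*n (r(n) = n + n = 2*n)
I(y) = (-16 - 2/(3 - y))² (I(y) = (2*(-8 - 1/(3 - y)))² = (-16 - 2/(3 - y))²)
8569 + I(23)/12191 = 8569 + (16 - 2/(-3 + 23))²/12191 = 8569 + (16 - 2/20)²*(1/12191) = 8569 + (16 - 2*1/20)²*(1/12191) = 8569 + (16 - ⅒)²*(1/12191) = 8569 + (159/10)²*(1/12191) = 8569 + (25281/100)*(1/12191) = 8569 + 25281/1219100 = 10446493181/1219100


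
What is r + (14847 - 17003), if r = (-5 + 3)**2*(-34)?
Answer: -2292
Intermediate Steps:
r = -136 (r = (-2)**2*(-34) = 4*(-34) = -136)
r + (14847 - 17003) = -136 + (14847 - 17003) = -136 - 2156 = -2292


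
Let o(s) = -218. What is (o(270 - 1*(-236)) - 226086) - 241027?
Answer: -467331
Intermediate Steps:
(o(270 - 1*(-236)) - 226086) - 241027 = (-218 - 226086) - 241027 = -226304 - 241027 = -467331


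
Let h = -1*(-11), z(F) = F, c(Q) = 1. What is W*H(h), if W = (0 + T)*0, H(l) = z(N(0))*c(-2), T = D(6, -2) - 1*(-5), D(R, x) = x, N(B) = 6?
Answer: 0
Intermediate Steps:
h = 11
T = 3 (T = -2 - 1*(-5) = -2 + 5 = 3)
H(l) = 6 (H(l) = 6*1 = 6)
W = 0 (W = (0 + 3)*0 = 3*0 = 0)
W*H(h) = 0*6 = 0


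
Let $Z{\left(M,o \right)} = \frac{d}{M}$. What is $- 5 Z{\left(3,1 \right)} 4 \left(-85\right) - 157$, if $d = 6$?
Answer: $3243$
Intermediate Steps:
$Z{\left(M,o \right)} = \frac{6}{M}$
$- 5 Z{\left(3,1 \right)} 4 \left(-85\right) - 157 = - 5 \cdot \frac{6}{3} \cdot 4 \left(-85\right) - 157 = - 5 \cdot 6 \cdot \frac{1}{3} \cdot 4 \left(-85\right) - 157 = \left(-5\right) 2 \cdot 4 \left(-85\right) - 157 = \left(-10\right) 4 \left(-85\right) - 157 = \left(-40\right) \left(-85\right) - 157 = 3400 - 157 = 3243$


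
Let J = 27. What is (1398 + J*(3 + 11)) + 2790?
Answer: 4566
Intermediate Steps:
(1398 + J*(3 + 11)) + 2790 = (1398 + 27*(3 + 11)) + 2790 = (1398 + 27*14) + 2790 = (1398 + 378) + 2790 = 1776 + 2790 = 4566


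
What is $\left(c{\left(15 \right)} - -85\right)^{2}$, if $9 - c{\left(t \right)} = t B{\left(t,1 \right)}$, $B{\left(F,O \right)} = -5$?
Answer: $28561$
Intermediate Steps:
$c{\left(t \right)} = 9 + 5 t$ ($c{\left(t \right)} = 9 - t \left(-5\right) = 9 - - 5 t = 9 + 5 t$)
$\left(c{\left(15 \right)} - -85\right)^{2} = \left(\left(9 + 5 \cdot 15\right) - -85\right)^{2} = \left(\left(9 + 75\right) + \left(-57 + 142\right)\right)^{2} = \left(84 + 85\right)^{2} = 169^{2} = 28561$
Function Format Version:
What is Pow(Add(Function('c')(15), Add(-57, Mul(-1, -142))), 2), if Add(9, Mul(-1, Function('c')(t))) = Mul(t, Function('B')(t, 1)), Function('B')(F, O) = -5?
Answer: 28561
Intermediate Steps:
Function('c')(t) = Add(9, Mul(5, t)) (Function('c')(t) = Add(9, Mul(-1, Mul(t, -5))) = Add(9, Mul(-1, Mul(-5, t))) = Add(9, Mul(5, t)))
Pow(Add(Function('c')(15), Add(-57, Mul(-1, -142))), 2) = Pow(Add(Add(9, Mul(5, 15)), Add(-57, Mul(-1, -142))), 2) = Pow(Add(Add(9, 75), Add(-57, 142)), 2) = Pow(Add(84, 85), 2) = Pow(169, 2) = 28561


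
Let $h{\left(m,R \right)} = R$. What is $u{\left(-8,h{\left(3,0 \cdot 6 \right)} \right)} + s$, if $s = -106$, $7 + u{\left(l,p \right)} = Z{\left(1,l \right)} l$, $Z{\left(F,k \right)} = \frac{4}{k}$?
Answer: $-109$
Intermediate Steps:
$u{\left(l,p \right)} = -3$ ($u{\left(l,p \right)} = -7 + \frac{4}{l} l = -7 + 4 = -3$)
$u{\left(-8,h{\left(3,0 \cdot 6 \right)} \right)} + s = -3 - 106 = -109$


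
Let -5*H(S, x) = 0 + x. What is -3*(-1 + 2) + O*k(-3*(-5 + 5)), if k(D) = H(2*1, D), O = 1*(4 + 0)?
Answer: -3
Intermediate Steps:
H(S, x) = -x/5 (H(S, x) = -(0 + x)/5 = -x/5)
O = 4 (O = 1*4 = 4)
k(D) = -D/5
-3*(-1 + 2) + O*k(-3*(-5 + 5)) = -3*(-1 + 2) + 4*(-(-3)*(-5 + 5)/5) = -3*1 + 4*(-(-3)*0/5) = -3 + 4*(-⅕*0) = -3 + 4*0 = -3 + 0 = -3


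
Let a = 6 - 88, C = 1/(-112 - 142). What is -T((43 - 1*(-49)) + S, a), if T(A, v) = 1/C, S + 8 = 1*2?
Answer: 254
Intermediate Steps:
S = -6 (S = -8 + 1*2 = -8 + 2 = -6)
C = -1/254 (C = 1/(-254) = -1/254 ≈ -0.0039370)
a = -82
T(A, v) = -254 (T(A, v) = 1/(-1/254) = -254)
-T((43 - 1*(-49)) + S, a) = -1*(-254) = 254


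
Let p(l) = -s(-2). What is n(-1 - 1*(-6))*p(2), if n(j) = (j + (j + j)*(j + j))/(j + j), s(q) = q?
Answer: 21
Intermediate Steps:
p(l) = 2 (p(l) = -1*(-2) = 2)
n(j) = (j + 4*j²)/(2*j) (n(j) = (j + (2*j)*(2*j))/((2*j)) = (j + 4*j²)*(1/(2*j)) = (j + 4*j²)/(2*j))
n(-1 - 1*(-6))*p(2) = (½ + 2*(-1 - 1*(-6)))*2 = (½ + 2*(-1 + 6))*2 = (½ + 2*5)*2 = (½ + 10)*2 = (21/2)*2 = 21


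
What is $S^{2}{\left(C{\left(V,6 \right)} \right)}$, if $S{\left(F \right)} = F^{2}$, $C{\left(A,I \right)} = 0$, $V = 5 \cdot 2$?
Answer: $0$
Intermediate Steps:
$V = 10$
$S^{2}{\left(C{\left(V,6 \right)} \right)} = \left(0^{2}\right)^{2} = 0^{2} = 0$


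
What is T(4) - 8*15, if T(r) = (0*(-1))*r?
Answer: -120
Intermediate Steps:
T(r) = 0 (T(r) = 0*r = 0)
T(4) - 8*15 = 0 - 8*15 = 0 - 120 = -120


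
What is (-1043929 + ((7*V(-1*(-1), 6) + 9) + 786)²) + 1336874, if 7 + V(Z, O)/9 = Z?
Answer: 466834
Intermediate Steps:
V(Z, O) = -63 + 9*Z
(-1043929 + ((7*V(-1*(-1), 6) + 9) + 786)²) + 1336874 = (-1043929 + ((7*(-63 + 9*(-1*(-1))) + 9) + 786)²) + 1336874 = (-1043929 + ((7*(-63 + 9*1) + 9) + 786)²) + 1336874 = (-1043929 + ((7*(-63 + 9) + 9) + 786)²) + 1336874 = (-1043929 + ((7*(-54) + 9) + 786)²) + 1336874 = (-1043929 + ((-378 + 9) + 786)²) + 1336874 = (-1043929 + (-369 + 786)²) + 1336874 = (-1043929 + 417²) + 1336874 = (-1043929 + 173889) + 1336874 = -870040 + 1336874 = 466834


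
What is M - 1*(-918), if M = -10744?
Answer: -9826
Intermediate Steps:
M - 1*(-918) = -10744 - 1*(-918) = -10744 + 918 = -9826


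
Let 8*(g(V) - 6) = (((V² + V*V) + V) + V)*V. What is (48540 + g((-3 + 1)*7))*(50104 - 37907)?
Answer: 584346073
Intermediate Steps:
g(V) = 6 + V*(2*V + 2*V²)/8 (g(V) = 6 + ((((V² + V*V) + V) + V)*V)/8 = 6 + ((((V² + V²) + V) + V)*V)/8 = 6 + (((2*V² + V) + V)*V)/8 = 6 + (((V + 2*V²) + V)*V)/8 = 6 + ((2*V + 2*V²)*V)/8 = 6 + (V*(2*V + 2*V²))/8 = 6 + V*(2*V + 2*V²)/8)
(48540 + g((-3 + 1)*7))*(50104 - 37907) = (48540 + (6 + ((-3 + 1)*7)²/4 + ((-3 + 1)*7)³/4))*(50104 - 37907) = (48540 + (6 + (-2*7)²/4 + (-2*7)³/4))*12197 = (48540 + (6 + (¼)*(-14)² + (¼)*(-14)³))*12197 = (48540 + (6 + (¼)*196 + (¼)*(-2744)))*12197 = (48540 + (6 + 49 - 686))*12197 = (48540 - 631)*12197 = 47909*12197 = 584346073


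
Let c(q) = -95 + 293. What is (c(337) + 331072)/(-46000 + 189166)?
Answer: 165635/71583 ≈ 2.3139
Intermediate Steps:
c(q) = 198
(c(337) + 331072)/(-46000 + 189166) = (198 + 331072)/(-46000 + 189166) = 331270/143166 = 331270*(1/143166) = 165635/71583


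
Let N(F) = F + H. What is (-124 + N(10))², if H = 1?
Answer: 12769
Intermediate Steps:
N(F) = 1 + F (N(F) = F + 1 = 1 + F)
(-124 + N(10))² = (-124 + (1 + 10))² = (-124 + 11)² = (-113)² = 12769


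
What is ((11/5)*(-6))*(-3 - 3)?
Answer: 396/5 ≈ 79.200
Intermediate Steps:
((11/5)*(-6))*(-3 - 3) = ((11*(⅕))*(-6))*(-6) = ((11/5)*(-6))*(-6) = -66/5*(-6) = 396/5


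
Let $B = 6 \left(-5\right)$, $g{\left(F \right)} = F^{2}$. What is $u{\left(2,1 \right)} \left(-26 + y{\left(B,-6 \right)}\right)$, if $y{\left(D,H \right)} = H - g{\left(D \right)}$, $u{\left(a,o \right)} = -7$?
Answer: $6524$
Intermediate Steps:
$B = -30$
$y{\left(D,H \right)} = H - D^{2}$
$u{\left(2,1 \right)} \left(-26 + y{\left(B,-6 \right)}\right) = - 7 \left(-26 - 906\right) = \left(-7\right) \left(-932\right) = 6524$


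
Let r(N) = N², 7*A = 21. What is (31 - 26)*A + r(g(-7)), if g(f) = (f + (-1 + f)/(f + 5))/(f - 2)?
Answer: 136/9 ≈ 15.111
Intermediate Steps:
A = 3 (A = (⅐)*21 = 3)
g(f) = (f + (-1 + f)/(5 + f))/(-2 + f)
(31 - 26)*A + r(g(-7)) = (31 - 26)*3 + ((-1 + (-7)² + 6*(-7))/(-10 + (-7)² + 3*(-7)))² = 5*3 + ((-1 + 49 - 42)/(-10 + 49 - 21))² = 15 + (6/18)² = 15 + ((1/18)*6)² = 15 + (⅓)² = 15 + ⅑ = 136/9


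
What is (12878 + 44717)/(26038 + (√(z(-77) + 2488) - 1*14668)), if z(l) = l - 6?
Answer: 130971030/25854899 - 11519*√2405/25854899 ≈ 5.0438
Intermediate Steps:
z(l) = -6 + l
(12878 + 44717)/(26038 + (√(z(-77) + 2488) - 1*14668)) = (12878 + 44717)/(26038 + (√((-6 - 77) + 2488) - 1*14668)) = 57595/(26038 + (√(-83 + 2488) - 14668)) = 57595/(26038 + (√2405 - 14668)) = 57595/(26038 + (-14668 + √2405)) = 57595/(11370 + √2405)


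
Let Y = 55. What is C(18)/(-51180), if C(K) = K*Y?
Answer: -33/1706 ≈ -0.019343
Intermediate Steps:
C(K) = 55*K (C(K) = K*55 = 55*K)
C(18)/(-51180) = (55*18)/(-51180) = 990*(-1/51180) = -33/1706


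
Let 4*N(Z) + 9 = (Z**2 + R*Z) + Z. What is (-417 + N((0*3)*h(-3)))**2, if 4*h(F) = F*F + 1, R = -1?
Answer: 2812329/16 ≈ 1.7577e+5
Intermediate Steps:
h(F) = 1/4 + F**2/4 (h(F) = (F*F + 1)/4 = (F**2 + 1)/4 = (1 + F**2)/4 = 1/4 + F**2/4)
N(Z) = -9/4 + Z**2/4 (N(Z) = -9/4 + ((Z**2 - Z) + Z)/4 = -9/4 + Z**2/4)
(-417 + N((0*3)*h(-3)))**2 = (-417 + (-9/4 + ((0*3)*(1/4 + (1/4)*(-3)**2))**2/4))**2 = (-417 + (-9/4 + (0*(1/4 + (1/4)*9))**2/4))**2 = (-417 + (-9/4 + (0*(1/4 + 9/4))**2/4))**2 = (-417 + (-9/4 + (0*(5/2))**2/4))**2 = (-417 + (-9/4 + (1/4)*0**2))**2 = (-417 + (-9/4 + (1/4)*0))**2 = (-417 + (-9/4 + 0))**2 = (-417 - 9/4)**2 = (-1677/4)**2 = 2812329/16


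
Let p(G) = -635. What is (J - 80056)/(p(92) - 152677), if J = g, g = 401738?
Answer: -160841/76656 ≈ -2.0982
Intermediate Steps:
J = 401738
(J - 80056)/(p(92) - 152677) = (401738 - 80056)/(-635 - 152677) = 321682/(-153312) = 321682*(-1/153312) = -160841/76656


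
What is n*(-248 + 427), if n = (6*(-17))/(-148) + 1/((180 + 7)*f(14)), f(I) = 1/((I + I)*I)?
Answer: 6899555/13838 ≈ 498.59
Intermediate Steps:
f(I) = 1/(2*I**2) (f(I) = 1/(((2*I))*I) = (1/(2*I))/I = 1/(2*I**2))
n = 38545/13838 (n = (6*(-17))/(-148) + 1/((180 + 7)*(((1/2)/14**2))) = -102*(-1/148) + 1/(187*(((1/2)*(1/196)))) = 51/74 + 1/(187*(1/392)) = 51/74 + (1/187)*392 = 51/74 + 392/187 = 38545/13838 ≈ 2.7854)
n*(-248 + 427) = 38545*(-248 + 427)/13838 = (38545/13838)*179 = 6899555/13838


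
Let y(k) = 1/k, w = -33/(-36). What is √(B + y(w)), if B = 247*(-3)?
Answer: I*√89529/11 ≈ 27.201*I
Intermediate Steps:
w = 11/12 (w = -33*(-1/36) = 11/12 ≈ 0.91667)
B = -741
√(B + y(w)) = √(-741 + 1/(11/12)) = √(-741 + 12/11) = √(-8139/11) = I*√89529/11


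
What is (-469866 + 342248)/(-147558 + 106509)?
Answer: 127618/41049 ≈ 3.1089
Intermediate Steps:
(-469866 + 342248)/(-147558 + 106509) = -127618/(-41049) = -127618*(-1/41049) = 127618/41049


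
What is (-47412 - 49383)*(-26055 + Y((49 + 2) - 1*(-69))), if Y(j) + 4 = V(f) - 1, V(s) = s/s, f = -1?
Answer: 2522380905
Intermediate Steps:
V(s) = 1
Y(j) = -4 (Y(j) = -4 + (1 - 1) = -4 + 0 = -4)
(-47412 - 49383)*(-26055 + Y((49 + 2) - 1*(-69))) = (-47412 - 49383)*(-26055 - 4) = -96795*(-26059) = 2522380905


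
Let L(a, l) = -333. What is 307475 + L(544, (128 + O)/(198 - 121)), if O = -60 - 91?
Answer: 307142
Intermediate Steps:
O = -151
307475 + L(544, (128 + O)/(198 - 121)) = 307475 - 333 = 307142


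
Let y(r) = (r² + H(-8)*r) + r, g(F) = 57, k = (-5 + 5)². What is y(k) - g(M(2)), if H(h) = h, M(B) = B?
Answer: -57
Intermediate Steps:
k = 0 (k = 0² = 0)
y(r) = r² - 7*r (y(r) = (r² - 8*r) + r = r² - 7*r)
y(k) - g(M(2)) = 0*(-7 + 0) - 1*57 = 0*(-7) - 57 = 0 - 57 = -57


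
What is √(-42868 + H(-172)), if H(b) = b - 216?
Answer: 2*I*√10814 ≈ 207.98*I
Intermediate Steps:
H(b) = -216 + b
√(-42868 + H(-172)) = √(-42868 + (-216 - 172)) = √(-42868 - 388) = √(-43256) = 2*I*√10814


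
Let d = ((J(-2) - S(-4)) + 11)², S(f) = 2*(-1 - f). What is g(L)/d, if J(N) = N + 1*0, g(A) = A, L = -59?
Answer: -59/9 ≈ -6.5556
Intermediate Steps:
J(N) = N (J(N) = N + 0 = N)
S(f) = -2 - 2*f
d = 9 (d = ((-2 - (-2 - 2*(-4))) + 11)² = ((-2 - (-2 + 8)) + 11)² = ((-2 - 1*6) + 11)² = ((-2 - 6) + 11)² = (-8 + 11)² = 3² = 9)
g(L)/d = -59/9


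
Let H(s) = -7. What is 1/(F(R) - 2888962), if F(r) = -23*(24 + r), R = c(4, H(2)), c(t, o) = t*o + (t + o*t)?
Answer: -1/2888318 ≈ -3.4622e-7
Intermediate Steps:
c(t, o) = t + 2*o*t (c(t, o) = o*t + (t + o*t) = t + 2*o*t)
R = -52 (R = 4*(1 + 2*(-7)) = 4*(1 - 14) = 4*(-13) = -52)
F(r) = -552 - 23*r
1/(F(R) - 2888962) = 1/((-552 - 23*(-52)) - 2888962) = 1/((-552 + 1196) - 2888962) = 1/(644 - 2888962) = 1/(-2888318) = -1/2888318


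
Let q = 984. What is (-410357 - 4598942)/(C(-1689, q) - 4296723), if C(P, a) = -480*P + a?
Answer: 5009299/3485019 ≈ 1.4374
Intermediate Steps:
C(P, a) = a - 480*P
(-410357 - 4598942)/(C(-1689, q) - 4296723) = (-410357 - 4598942)/((984 - 480*(-1689)) - 4296723) = -5009299/((984 + 810720) - 4296723) = -5009299/(811704 - 4296723) = -5009299/(-3485019) = -5009299*(-1/3485019) = 5009299/3485019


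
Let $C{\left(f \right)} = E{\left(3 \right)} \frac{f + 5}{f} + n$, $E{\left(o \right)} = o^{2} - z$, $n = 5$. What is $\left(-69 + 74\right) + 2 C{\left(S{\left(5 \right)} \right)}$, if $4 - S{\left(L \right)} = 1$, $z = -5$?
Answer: $\frac{269}{3} \approx 89.667$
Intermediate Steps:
$S{\left(L \right)} = 3$ ($S{\left(L \right)} = 4 - 1 = 3$)
$E{\left(o \right)} = 5 + o^{2}$ ($E{\left(o \right)} = o^{2} - -5 = o^{2} + 5 = 5 + o^{2}$)
$C{\left(f \right)} = 5 + \frac{14 \left(5 + f\right)}{f}$ ($C{\left(f \right)} = \left(5 + 3^{2}\right) \frac{f + 5}{f} + 5 = \left(5 + 9\right) \frac{5 + f}{f} + 5 = 14 \frac{5 + f}{f} + 5 = \frac{14 \left(5 + f\right)}{f} + 5 = 5 + \frac{14 \left(5 + f\right)}{f}$)
$\left(-69 + 74\right) + 2 C{\left(S{\left(5 \right)} \right)} = \left(-69 + 74\right) + 2 \left(19 + \frac{70}{3}\right) = 5 + 2 \left(19 + 70 \cdot \frac{1}{3}\right) = 5 + 2 \left(19 + \frac{70}{3}\right) = 5 + 2 \cdot \frac{127}{3} = 5 + \frac{254}{3} = \frac{269}{3}$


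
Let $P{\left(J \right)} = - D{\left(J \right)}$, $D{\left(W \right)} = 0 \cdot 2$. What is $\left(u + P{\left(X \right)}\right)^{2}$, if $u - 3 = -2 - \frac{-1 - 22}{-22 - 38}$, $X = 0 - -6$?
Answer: $\frac{1369}{3600} \approx 0.38028$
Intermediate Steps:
$D{\left(W \right)} = 0$
$X = 6$ ($X = 0 + 6 = 6$)
$P{\left(J \right)} = 0$ ($P{\left(J \right)} = \left(-1\right) 0 = 0$)
$u = \frac{37}{60}$ ($u = 3 - \left(2 + \frac{-1 - 22}{-22 - 38}\right) = 3 - \left(2 - \frac{23}{-60}\right) = 3 - \left(2 - - \frac{23}{60}\right) = 3 - \frac{143}{60} = \frac{37}{60} \approx 0.61667$)
$\left(u + P{\left(X \right)}\right)^{2} = \left(\frac{37}{60} + 0\right)^{2} = \left(\frac{37}{60}\right)^{2} = \frac{1369}{3600}$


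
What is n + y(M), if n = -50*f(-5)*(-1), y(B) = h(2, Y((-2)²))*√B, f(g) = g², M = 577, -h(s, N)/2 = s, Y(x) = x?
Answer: 1250 - 4*√577 ≈ 1153.9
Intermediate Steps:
h(s, N) = -2*s
y(B) = -4*√B (y(B) = (-2*2)*√B = -4*√B)
n = 1250 (n = -50*(-5)²*(-1) = -50*25*(-1) = -1250*(-1) = 1250)
n + y(M) = 1250 - 4*√577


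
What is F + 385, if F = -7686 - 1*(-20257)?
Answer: 12956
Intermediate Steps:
F = 12571 (F = -7686 + 20257 = 12571)
F + 385 = 12571 + 385 = 12956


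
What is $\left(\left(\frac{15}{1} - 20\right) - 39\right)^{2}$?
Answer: $1936$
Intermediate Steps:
$\left(\left(\frac{15}{1} - 20\right) - 39\right)^{2} = \left(\left(15 \cdot 1 - 20\right) - 39\right)^{2} = \left(\left(15 - 20\right) - 39\right)^{2} = \left(-5 - 39\right)^{2} = \left(-44\right)^{2} = 1936$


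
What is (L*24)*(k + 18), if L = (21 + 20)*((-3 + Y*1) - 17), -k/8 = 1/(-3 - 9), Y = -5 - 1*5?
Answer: -551040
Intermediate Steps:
Y = -10 (Y = -5 - 5 = -10)
k = ⅔ (k = -8/(-3 - 9) = -8/(-12) = -8*(-1/12) = ⅔ ≈ 0.66667)
L = -1230 (L = (21 + 20)*((-3 - 10*1) - 17) = 41*((-3 - 10) - 17) = 41*(-13 - 17) = 41*(-30) = -1230)
(L*24)*(k + 18) = (-1230*24)*(⅔ + 18) = -29520*56/3 = -551040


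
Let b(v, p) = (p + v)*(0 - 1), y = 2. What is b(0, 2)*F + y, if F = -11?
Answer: 24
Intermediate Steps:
b(v, p) = -p - v (b(v, p) = (p + v)*(-1) = -p - v)
b(0, 2)*F + y = (-1*2 - 1*0)*(-11) + 2 = (-2 + 0)*(-11) + 2 = -2*(-11) + 2 = 22 + 2 = 24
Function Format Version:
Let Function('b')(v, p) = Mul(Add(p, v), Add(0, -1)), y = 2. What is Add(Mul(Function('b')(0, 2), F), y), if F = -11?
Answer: 24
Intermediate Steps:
Function('b')(v, p) = Add(Mul(-1, p), Mul(-1, v)) (Function('b')(v, p) = Mul(Add(p, v), -1) = Add(Mul(-1, p), Mul(-1, v)))
Add(Mul(Function('b')(0, 2), F), y) = Add(Mul(Add(Mul(-1, 2), Mul(-1, 0)), -11), 2) = Add(Mul(Add(-2, 0), -11), 2) = Add(Mul(-2, -11), 2) = Add(22, 2) = 24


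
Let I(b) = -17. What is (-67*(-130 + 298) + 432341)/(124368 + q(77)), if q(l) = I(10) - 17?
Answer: 60155/17762 ≈ 3.3867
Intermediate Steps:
q(l) = -34 (q(l) = -17 - 17 = -34)
(-67*(-130 + 298) + 432341)/(124368 + q(77)) = (-67*(-130 + 298) + 432341)/(124368 - 34) = (-67*168 + 432341)/124334 = (-11256 + 432341)*(1/124334) = 421085*(1/124334) = 60155/17762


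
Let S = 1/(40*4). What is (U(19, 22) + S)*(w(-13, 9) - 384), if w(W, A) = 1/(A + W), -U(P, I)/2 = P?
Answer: 9343423/640 ≈ 14599.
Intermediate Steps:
U(P, I) = -2*P
S = 1/160 ≈ 0.0062500
(U(19, 22) + S)*(w(-13, 9) - 384) = (-2*19 + 1/160)*(1/(9 - 13) - 384) = (-38 + 1/160)*(1/(-4) - 384) = -6079*(-¼ - 384)/160 = -6079/160*(-1537/4) = 9343423/640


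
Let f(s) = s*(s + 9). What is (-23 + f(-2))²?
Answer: 1369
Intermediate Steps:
f(s) = s*(9 + s)
(-23 + f(-2))² = (-23 - 2*(9 - 2))² = (-23 - 2*7)² = (-23 - 14)² = (-37)² = 1369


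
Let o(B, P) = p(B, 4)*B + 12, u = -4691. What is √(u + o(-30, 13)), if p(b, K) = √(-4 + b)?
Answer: √(-4679 - 30*I*√34) ≈ 1.278 - 68.415*I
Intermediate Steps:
o(B, P) = 12 + B*√(-4 + B) (o(B, P) = √(-4 + B)*B + 12 = B*√(-4 + B) + 12 = 12 + B*√(-4 + B))
√(u + o(-30, 13)) = √(-4691 + (12 - 30*√(-4 - 30))) = √(-4691 + (12 - 30*I*√34)) = √(-4679 - 30*I*√34)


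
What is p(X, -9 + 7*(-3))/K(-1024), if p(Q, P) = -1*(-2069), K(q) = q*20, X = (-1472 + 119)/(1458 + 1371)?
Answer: -2069/20480 ≈ -0.10103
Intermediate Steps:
X = -11/23 (X = -1353/2829 = -1353*1/2829 = -11/23 ≈ -0.47826)
K(q) = 20*q
p(Q, P) = 2069
p(X, -9 + 7*(-3))/K(-1024) = 2069/((20*(-1024))) = 2069/(-20480) = 2069*(-1/20480) = -2069/20480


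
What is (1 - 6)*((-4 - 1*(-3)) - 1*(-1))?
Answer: 0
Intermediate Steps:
(1 - 6)*((-4 - 1*(-3)) - 1*(-1)) = -5*((-4 + 3) + 1) = -5*(-1 + 1) = -5*0 = 0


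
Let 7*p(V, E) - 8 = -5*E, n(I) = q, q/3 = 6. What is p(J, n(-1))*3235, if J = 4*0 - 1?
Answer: -265270/7 ≈ -37896.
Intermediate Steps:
q = 18 (q = 3*6 = 18)
n(I) = 18
J = -1 (J = 0 - 1 = -1)
p(V, E) = 8/7 - 5*E/7 (p(V, E) = 8/7 + (-5*E)/7 = 8/7 - 5*E/7)
p(J, n(-1))*3235 = (8/7 - 5/7*18)*3235 = (8/7 - 90/7)*3235 = -82/7*3235 = -265270/7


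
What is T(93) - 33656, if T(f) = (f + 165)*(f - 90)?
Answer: -32882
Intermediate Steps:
T(f) = (-90 + f)*(165 + f) (T(f) = (165 + f)*(-90 + f) = (-90 + f)*(165 + f))
T(93) - 33656 = (-14850 + 93² + 75*93) - 33656 = (-14850 + 8649 + 6975) - 33656 = 774 - 33656 = -32882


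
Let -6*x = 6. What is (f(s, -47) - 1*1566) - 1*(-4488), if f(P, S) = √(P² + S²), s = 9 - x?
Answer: 2922 + √2309 ≈ 2970.1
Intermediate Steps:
x = -1 (x = -⅙*6 = -1)
s = 10 (s = 9 - 1*(-1) = 9 + 1 = 10)
(f(s, -47) - 1*1566) - 1*(-4488) = (√(10² + (-47)²) - 1*1566) - 1*(-4488) = (√(100 + 2209) - 1566) + 4488 = (√2309 - 1566) + 4488 = (-1566 + √2309) + 4488 = 2922 + √2309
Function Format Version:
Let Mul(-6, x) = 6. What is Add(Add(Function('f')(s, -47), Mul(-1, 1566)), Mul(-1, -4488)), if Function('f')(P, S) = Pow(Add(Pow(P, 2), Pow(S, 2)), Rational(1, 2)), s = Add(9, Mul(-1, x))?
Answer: Add(2922, Pow(2309, Rational(1, 2))) ≈ 2970.1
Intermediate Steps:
x = -1 (x = Mul(Rational(-1, 6), 6) = -1)
s = 10 (s = Add(9, Mul(-1, -1)) = Add(9, 1) = 10)
Add(Add(Function('f')(s, -47), Mul(-1, 1566)), Mul(-1, -4488)) = Add(Add(Pow(Add(Pow(10, 2), Pow(-47, 2)), Rational(1, 2)), Mul(-1, 1566)), Mul(-1, -4488)) = Add(Add(Pow(Add(100, 2209), Rational(1, 2)), -1566), 4488) = Add(Add(Pow(2309, Rational(1, 2)), -1566), 4488) = Add(Add(-1566, Pow(2309, Rational(1, 2))), 4488) = Add(2922, Pow(2309, Rational(1, 2)))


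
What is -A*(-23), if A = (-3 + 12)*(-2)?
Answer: -414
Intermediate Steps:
A = -18 (A = 9*(-2) = -18)
-A*(-23) = -(-18)*(-23) = -1*414 = -414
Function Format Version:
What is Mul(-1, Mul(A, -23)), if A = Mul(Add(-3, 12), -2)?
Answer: -414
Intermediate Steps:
A = -18 (A = Mul(9, -2) = -18)
Mul(-1, Mul(A, -23)) = Mul(-1, Mul(-18, -23)) = Mul(-1, 414) = -414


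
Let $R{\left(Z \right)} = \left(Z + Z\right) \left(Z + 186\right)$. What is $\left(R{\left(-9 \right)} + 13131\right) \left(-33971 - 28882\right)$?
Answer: $-625073085$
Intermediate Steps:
$R{\left(Z \right)} = 2 Z \left(186 + Z\right)$
$\left(R{\left(-9 \right)} + 13131\right) \left(-33971 - 28882\right) = \left(2 \left(-9\right) \left(186 - 9\right) + 13131\right) \left(-33971 - 28882\right) = \left(2 \left(-9\right) 177 + 13131\right) \left(-62853\right) = \left(-3186 + 13131\right) \left(-62853\right) = 9945 \left(-62853\right) = -625073085$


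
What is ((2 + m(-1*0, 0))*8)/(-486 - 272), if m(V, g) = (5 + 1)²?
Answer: -152/379 ≈ -0.40106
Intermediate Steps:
m(V, g) = 36 (m(V, g) = 6² = 36)
((2 + m(-1*0, 0))*8)/(-486 - 272) = ((2 + 36)*8)/(-486 - 272) = (38*8)/(-758) = 304*(-1/758) = -152/379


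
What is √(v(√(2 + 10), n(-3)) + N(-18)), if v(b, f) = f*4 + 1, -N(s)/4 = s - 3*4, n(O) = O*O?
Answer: √157 ≈ 12.530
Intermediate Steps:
n(O) = O²
N(s) = 48 - 4*s (N(s) = -4*(s - 3*4) = -4*(s - 12) = -4*(-12 + s) = 48 - 4*s)
v(b, f) = 1 + 4*f (v(b, f) = 4*f + 1 = 1 + 4*f)
√(v(√(2 + 10), n(-3)) + N(-18)) = √((1 + 4*(-3)²) + (48 - 4*(-18))) = √((1 + 4*9) + (48 + 72)) = √((1 + 36) + 120) = √(37 + 120) = √157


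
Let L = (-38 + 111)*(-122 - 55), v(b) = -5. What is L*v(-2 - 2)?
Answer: 64605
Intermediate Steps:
L = -12921 (L = 73*(-177) = -12921)
L*v(-2 - 2) = -12921*(-5) = 64605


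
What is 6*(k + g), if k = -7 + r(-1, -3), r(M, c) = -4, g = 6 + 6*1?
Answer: 6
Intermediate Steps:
g = 12 (g = 6 + 6 = 12)
k = -11 (k = -7 - 4 = -11)
6*(k + g) = 6*(-11 + 12) = 6*1 = 6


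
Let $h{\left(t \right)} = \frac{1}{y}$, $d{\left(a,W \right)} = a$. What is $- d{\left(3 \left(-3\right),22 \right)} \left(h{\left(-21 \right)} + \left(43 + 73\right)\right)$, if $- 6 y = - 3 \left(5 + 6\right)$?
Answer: $\frac{11502}{11} \approx 1045.6$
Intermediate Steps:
$y = \frac{11}{2}$ ($y = - \frac{\left(-3\right) \left(5 + 6\right)}{6} = - \frac{\left(-3\right) 11}{6} = \left(- \frac{1}{6}\right) \left(-33\right) = \frac{11}{2} \approx 5.5$)
$h{\left(t \right)} = \frac{2}{11}$ ($h{\left(t \right)} = \frac{1}{\frac{11}{2}} = \frac{2}{11}$)
$- d{\left(3 \left(-3\right),22 \right)} \left(h{\left(-21 \right)} + \left(43 + 73\right)\right) = - 3 \left(-3\right) \left(\frac{2}{11} + \left(43 + 73\right)\right) = - \left(-9\right) \left(\frac{2}{11} + 116\right) = - \frac{\left(-9\right) 1278}{11} = \left(-1\right) \left(- \frac{11502}{11}\right) = \frac{11502}{11}$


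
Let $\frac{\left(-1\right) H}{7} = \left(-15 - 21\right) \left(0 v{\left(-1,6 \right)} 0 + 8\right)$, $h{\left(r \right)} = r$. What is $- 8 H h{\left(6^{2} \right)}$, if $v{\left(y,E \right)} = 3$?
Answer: $-580608$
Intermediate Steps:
$H = 2016$ ($H = - 7 \left(-15 - 21\right) \left(0 \cdot 3 \cdot 0 + 8\right) = - 7 \left(- 36 \left(0 \cdot 0 + 8\right)\right) = - 7 \left(- 36 \left(0 + 8\right)\right) = - 7 \left(\left(-36\right) 8\right) = \left(-7\right) \left(-288\right) = 2016$)
$- 8 H h{\left(6^{2} \right)} = \left(-8\right) 2016 \cdot 6^{2} = \left(-16128\right) 36 = -580608$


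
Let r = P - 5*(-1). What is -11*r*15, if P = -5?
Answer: 0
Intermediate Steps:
r = 0 (r = -5 - 5*(-1) = -5 + 5 = 0)
-11*r*15 = -11*0*15 = 0*15 = 0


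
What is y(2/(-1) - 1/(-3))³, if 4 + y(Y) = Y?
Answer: -4913/27 ≈ -181.96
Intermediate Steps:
y(Y) = -4 + Y
y(2/(-1) - 1/(-3))³ = (-4 + (2/(-1) - 1/(-3)))³ = (-4 + (2*(-1) - 1*(-⅓)))³ = (-4 + (-2 + ⅓))³ = (-4 - 5/3)³ = (-17/3)³ = -4913/27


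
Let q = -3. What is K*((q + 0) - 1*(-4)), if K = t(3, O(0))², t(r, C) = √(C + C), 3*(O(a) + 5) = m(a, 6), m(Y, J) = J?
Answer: -6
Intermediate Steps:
O(a) = -3 (O(a) = -5 + (⅓)*6 = -5 + 2 = -3)
t(r, C) = √2*√C (t(r, C) = √(2*C) = √2*√C)
K = -6 (K = (√2*√(-3))² = (√2*(I*√3))² = (I*√6)² = -6)
K*((q + 0) - 1*(-4)) = -6*((-3 + 0) - 1*(-4)) = -6*(-3 + 4) = -6*1 = -6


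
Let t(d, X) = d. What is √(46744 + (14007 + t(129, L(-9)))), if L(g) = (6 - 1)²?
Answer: 4*√3805 ≈ 246.74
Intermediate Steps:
L(g) = 25 (L(g) = 5² = 25)
√(46744 + (14007 + t(129, L(-9)))) = √(46744 + (14007 + 129)) = √(46744 + 14136) = √60880 = 4*√3805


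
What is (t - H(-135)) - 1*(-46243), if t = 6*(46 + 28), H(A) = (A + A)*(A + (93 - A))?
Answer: 71797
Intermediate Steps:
H(A) = 186*A (H(A) = (2*A)*93 = 186*A)
t = 444 (t = 6*74 = 444)
(t - H(-135)) - 1*(-46243) = (444 - 186*(-135)) - 1*(-46243) = (444 - 1*(-25110)) + 46243 = (444 + 25110) + 46243 = 25554 + 46243 = 71797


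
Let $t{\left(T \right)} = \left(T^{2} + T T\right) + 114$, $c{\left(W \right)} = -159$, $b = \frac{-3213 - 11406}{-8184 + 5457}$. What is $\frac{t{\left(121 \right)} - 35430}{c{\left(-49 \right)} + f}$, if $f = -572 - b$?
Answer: $\frac{2742453}{334676} \approx 8.1944$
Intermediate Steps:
$b = \frac{4873}{909}$ ($b = - \frac{14619}{-2727} = \left(-14619\right) \left(- \frac{1}{2727}\right) = \frac{4873}{909} \approx 5.3608$)
$t{\left(T \right)} = 114 + 2 T^{2}$ ($t{\left(T \right)} = \left(T^{2} + T^{2}\right) + 114 = 2 T^{2} + 114 = 114 + 2 T^{2}$)
$f = - \frac{524821}{909}$ ($f = -572 - \frac{4873}{909} = - \frac{524821}{909} \approx -577.36$)
$\frac{t{\left(121 \right)} - 35430}{c{\left(-49 \right)} + f} = \frac{\left(114 + 2 \cdot 121^{2}\right) - 35430}{-159 - \frac{524821}{909}} = \frac{\left(114 + 2 \cdot 14641\right) - 35430}{- \frac{669352}{909}} = \left(\left(114 + 29282\right) - 35430\right) \left(- \frac{909}{669352}\right) = \left(29396 - 35430\right) \left(- \frac{909}{669352}\right) = \left(-6034\right) \left(- \frac{909}{669352}\right) = \frac{2742453}{334676}$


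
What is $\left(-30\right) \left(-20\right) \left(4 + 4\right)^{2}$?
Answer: $38400$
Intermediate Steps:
$\left(-30\right) \left(-20\right) \left(4 + 4\right)^{2} = 600 \cdot 8^{2} = 600 \cdot 64 = 38400$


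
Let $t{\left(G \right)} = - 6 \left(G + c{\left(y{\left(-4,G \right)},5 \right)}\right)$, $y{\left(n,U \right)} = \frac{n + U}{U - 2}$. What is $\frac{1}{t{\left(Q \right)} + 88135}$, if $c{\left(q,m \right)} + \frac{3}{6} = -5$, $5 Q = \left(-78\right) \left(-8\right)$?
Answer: $\frac{5}{437096} \approx 1.1439 \cdot 10^{-5}$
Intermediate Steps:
$y{\left(n,U \right)} = \frac{U + n}{-2 + U}$
$Q = \frac{624}{5}$ ($Q = \frac{\left(-78\right) \left(-8\right)}{5} = \frac{1}{5} \cdot 624 = \frac{624}{5} \approx 124.8$)
$c{\left(q,m \right)} = - \frac{11}{2}$ ($c{\left(q,m \right)} = - \frac{1}{2} - 5 = - \frac{11}{2}$)
$t{\left(G \right)} = 33 - 6 G$ ($t{\left(G \right)} = - 6 \left(G - \frac{11}{2}\right) = - 6 \left(- \frac{11}{2} + G\right) = 33 - 6 G$)
$\frac{1}{t{\left(Q \right)} + 88135} = \frac{1}{\left(33 - \frac{3744}{5}\right) + 88135} = \frac{1}{- \frac{3579}{5} + 88135} = \frac{1}{\frac{437096}{5}} = \frac{5}{437096}$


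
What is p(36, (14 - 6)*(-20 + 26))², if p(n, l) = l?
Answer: 2304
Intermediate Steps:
p(36, (14 - 6)*(-20 + 26))² = ((14 - 6)*(-20 + 26))² = (8*6)² = 48² = 2304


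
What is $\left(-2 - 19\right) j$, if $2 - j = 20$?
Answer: $378$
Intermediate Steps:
$j = -18$ ($j = 2 - 20 = -18$)
$\left(-2 - 19\right) j = \left(-2 - 19\right) \left(-18\right) = \left(-21\right) \left(-18\right) = 378$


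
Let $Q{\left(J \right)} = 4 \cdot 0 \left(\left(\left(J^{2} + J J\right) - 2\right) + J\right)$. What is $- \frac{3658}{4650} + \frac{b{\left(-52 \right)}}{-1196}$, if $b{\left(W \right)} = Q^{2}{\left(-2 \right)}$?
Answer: $- \frac{59}{75} \approx -0.78667$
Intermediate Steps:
$Q{\left(J \right)} = 0$ ($Q{\left(J \right)} = 0 \left(\left(\left(J^{2} + J^{2}\right) - 2\right) + J\right) = 0 \left(\left(2 J^{2} - 2\right) + J\right) = 0 \left(\left(-2 + 2 J^{2}\right) + J\right) = 0 \left(-2 + J + 2 J^{2}\right) = 0$)
$b{\left(W \right)} = 0$ ($b{\left(W \right)} = 0^{2} = 0$)
$- \frac{3658}{4650} + \frac{b{\left(-52 \right)}}{-1196} = - \frac{3658}{4650} + \frac{0}{-1196} = \left(-3658\right) \frac{1}{4650} + 0 \left(- \frac{1}{1196}\right) = - \frac{59}{75} + 0 = - \frac{59}{75}$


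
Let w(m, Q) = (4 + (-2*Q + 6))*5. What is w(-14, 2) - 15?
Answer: 15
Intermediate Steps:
w(m, Q) = 50 - 10*Q (w(m, Q) = (4 + (6 - 2*Q))*5 = (10 - 2*Q)*5 = 50 - 10*Q)
w(-14, 2) - 15 = (50 - 10*2) - 15 = (50 - 20) - 15 = 30 - 15 = 15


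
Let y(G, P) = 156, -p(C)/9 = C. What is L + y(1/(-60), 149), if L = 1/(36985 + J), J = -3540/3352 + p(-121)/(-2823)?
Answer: 4549534970114/29163680651 ≈ 156.00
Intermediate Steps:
p(C) = -9*C
J = -1136979/788558 (J = -3540/3352 - 9*(-121)/(-2823) = -3540*1/3352 + 1089*(-1/2823) = -885/838 - 363/941 = -1136979/788558 ≈ -1.4418)
L = 788558/29163680651 (L = 1/(36985 - 1136979/788558) = 1/(29163680651/788558) = 788558/29163680651 ≈ 2.7039e-5)
L + y(1/(-60), 149) = 788558/29163680651 + 156 = 4549534970114/29163680651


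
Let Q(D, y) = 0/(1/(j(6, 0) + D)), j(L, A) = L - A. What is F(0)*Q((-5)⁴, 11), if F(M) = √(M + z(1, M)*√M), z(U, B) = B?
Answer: 0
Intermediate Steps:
Q(D, y) = 0 (Q(D, y) = 0/(1/((6 - 1*0) + D)) = 0/(1/((6 + 0) + D)) = 0/(1/(6 + D)) = 0*(6 + D) = 0)
F(M) = √(M + M^(3/2)) (F(M) = √(M + M*√M) = √(M + M^(3/2)))
F(0)*Q((-5)⁴, 11) = √(0 + 0^(3/2))*0 = √(0 + 0)*0 = √0*0 = 0*0 = 0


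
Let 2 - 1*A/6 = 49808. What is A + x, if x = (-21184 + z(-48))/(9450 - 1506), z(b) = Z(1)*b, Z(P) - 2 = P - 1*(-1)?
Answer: -296746820/993 ≈ -2.9884e+5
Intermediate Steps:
A = -298836 (A = 12 - 6*49808 = 12 - 298848 = -298836)
Z(P) = 3 + P (Z(P) = 2 + (P - 1*(-1)) = 2 + (P + 1) = 2 + (1 + P) = 3 + P)
z(b) = 4*b (z(b) = (3 + 1)*b = 4*b)
x = -2672/993 (x = (-21184 + 4*(-48))/(9450 - 1506) = (-21184 - 192)/7944 = -21376*1/7944 = -2672/993 ≈ -2.6908)
A + x = -298836 - 2672/993 = -296746820/993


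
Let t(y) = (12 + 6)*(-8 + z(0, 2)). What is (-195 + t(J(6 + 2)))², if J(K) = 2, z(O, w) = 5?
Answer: 62001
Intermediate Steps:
t(y) = -54 (t(y) = (12 + 6)*(-8 + 5) = 18*(-3) = -54)
(-195 + t(J(6 + 2)))² = (-195 - 54)² = (-249)² = 62001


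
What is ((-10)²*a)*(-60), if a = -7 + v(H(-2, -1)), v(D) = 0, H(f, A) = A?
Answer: 42000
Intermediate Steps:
a = -7 (a = -7 + 0 = -7)
((-10)²*a)*(-60) = ((-10)²*(-7))*(-60) = (100*(-7))*(-60) = -700*(-60) = 42000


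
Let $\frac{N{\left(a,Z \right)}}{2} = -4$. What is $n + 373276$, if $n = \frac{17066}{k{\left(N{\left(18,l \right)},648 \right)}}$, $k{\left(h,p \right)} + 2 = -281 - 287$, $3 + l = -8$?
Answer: $\frac{106375127}{285} \approx 3.7325 \cdot 10^{5}$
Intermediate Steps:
$l = -11$ ($l = -3 - 8 = -11$)
$N{\left(a,Z \right)} = -8$ ($N{\left(a,Z \right)} = 2 \left(-4\right) = -8$)
$k{\left(h,p \right)} = -570$ ($k{\left(h,p \right)} = -2 - 568 = -570$)
$n = - \frac{8533}{285}$ ($n = \frac{17066}{-570} = 17066 \left(- \frac{1}{570}\right) = - \frac{8533}{285} \approx -29.94$)
$n + 373276 = - \frac{8533}{285} + 373276 = \frac{106375127}{285}$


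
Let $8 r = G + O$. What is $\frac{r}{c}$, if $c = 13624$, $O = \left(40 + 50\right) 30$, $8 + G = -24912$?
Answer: $- \frac{5555}{27248} \approx -0.20387$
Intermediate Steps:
$G = -24920$ ($G = -8 - 24912 = -24920$)
$O = 2700$ ($O = 90 \cdot 30 = 2700$)
$r = - \frac{5555}{2}$ ($r = \frac{-24920 + 2700}{8} = \frac{1}{8} \left(-22220\right) = - \frac{5555}{2} \approx -2777.5$)
$\frac{r}{c} = - \frac{5555}{2 \cdot 13624} = \left(- \frac{5555}{2}\right) \frac{1}{13624} = - \frac{5555}{27248}$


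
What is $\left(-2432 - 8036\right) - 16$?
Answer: $-10484$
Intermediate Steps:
$\left(-2432 - 8036\right) - 16 = -10468 - 16 = -10484$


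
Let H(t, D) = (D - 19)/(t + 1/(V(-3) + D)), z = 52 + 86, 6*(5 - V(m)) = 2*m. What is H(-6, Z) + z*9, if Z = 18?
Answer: 177630/143 ≈ 1242.2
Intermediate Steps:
V(m) = 5 - m/3
z = 138
H(t, D) = (-19 + D)/(t + 1/(6 + D)) (H(t, D) = (D - 19)/(t + 1/((5 - ⅓*(-3)) + D)) = (-19 + D)/(t + 1/((5 + 1) + D)) = (-19 + D)/(t + 1/(6 + D)))
H(-6, Z) + z*9 = (-114 + 18² - 13*18)/(1 + 6*(-6) + 18*(-6)) + 138*9 = (-114 + 324 - 234)/(1 - 36 - 108) + 1242 = -24/(-143) + 1242 = -1/143*(-24) + 1242 = 24/143 + 1242 = 177630/143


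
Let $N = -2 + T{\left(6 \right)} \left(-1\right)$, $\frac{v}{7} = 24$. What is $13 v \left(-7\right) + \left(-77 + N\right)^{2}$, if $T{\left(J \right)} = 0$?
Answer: $-9047$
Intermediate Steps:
$v = 168$ ($v = 7 \cdot 24 = 168$)
$N = -2$ ($N = -2 + 0 \left(-1\right) = -2 + 0 = -2$)
$13 v \left(-7\right) + \left(-77 + N\right)^{2} = 13 \cdot 168 \left(-7\right) + \left(-77 - 2\right)^{2} = 2184 \left(-7\right) + \left(-79\right)^{2} = -15288 + 6241 = -9047$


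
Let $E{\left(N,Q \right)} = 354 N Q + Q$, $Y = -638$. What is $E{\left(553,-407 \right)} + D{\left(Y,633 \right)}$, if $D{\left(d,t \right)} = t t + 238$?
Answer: $-79274614$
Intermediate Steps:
$D{\left(d,t \right)} = 238 + t^{2}$ ($D{\left(d,t \right)} = t^{2} + 238 = 238 + t^{2}$)
$E{\left(N,Q \right)} = Q + 354 N Q$ ($E{\left(N,Q \right)} = 354 N Q + Q = Q + 354 N Q$)
$E{\left(553,-407 \right)} + D{\left(Y,633 \right)} = - 407 \left(1 + 354 \cdot 553\right) + \left(238 + 633^{2}\right) = - 407 \left(1 + 195762\right) + \left(238 + 400689\right) = \left(-407\right) 195763 + 400927 = -79675541 + 400927 = -79274614$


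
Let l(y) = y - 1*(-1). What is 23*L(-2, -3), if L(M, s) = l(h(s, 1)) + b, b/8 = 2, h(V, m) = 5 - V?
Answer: 575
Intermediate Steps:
b = 16 (b = 8*2 = 16)
l(y) = 1 + y (l(y) = y + 1 = 1 + y)
L(M, s) = 22 - s (L(M, s) = (1 + (5 - s)) + 16 = (6 - s) + 16 = 22 - s)
23*L(-2, -3) = 23*(22 - 1*(-3)) = 23*(22 + 3) = 23*25 = 575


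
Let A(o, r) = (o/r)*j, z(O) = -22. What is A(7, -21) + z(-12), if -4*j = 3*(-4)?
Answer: -23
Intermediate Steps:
j = 3 (j = -3*(-4)/4 = -1/4*(-12) = 3)
A(o, r) = 3*o/r (A(o, r) = (o/r)*3 = 3*o/r)
A(7, -21) + z(-12) = 3*7/(-21) - 22 = 3*7*(-1/21) - 22 = -1 - 22 = -23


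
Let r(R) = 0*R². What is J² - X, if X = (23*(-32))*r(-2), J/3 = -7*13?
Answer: 74529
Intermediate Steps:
r(R) = 0
J = -273 (J = 3*(-7*13) = 3*(-91) = -273)
X = 0 (X = (23*(-32))*0 = -736*0 = 0)
J² - X = (-273)² - 1*0 = 74529 + 0 = 74529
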